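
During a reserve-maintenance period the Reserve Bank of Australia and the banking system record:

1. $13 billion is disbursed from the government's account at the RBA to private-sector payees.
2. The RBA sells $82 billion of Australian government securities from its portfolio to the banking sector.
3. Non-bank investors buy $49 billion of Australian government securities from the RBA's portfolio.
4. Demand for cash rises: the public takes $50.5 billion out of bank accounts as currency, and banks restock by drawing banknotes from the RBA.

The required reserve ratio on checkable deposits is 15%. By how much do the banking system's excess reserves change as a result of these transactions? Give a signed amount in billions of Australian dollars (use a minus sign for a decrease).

-$155.525 billion

Government spending $13 billion: reserves +$13B, deposits +$13B.
OMO sale (to banks) $82 billion: reserves −$82B, deposits 0.
Asset sale (to non-banks) $49 billion: reserves −$49B, deposits −$49B.
Currency withdrawal $50.5 billion: reserves −$50.5B, deposits −$50.5B.
Totals: Δreserves = −$168.5B, Δdeposits = −$86.5B.
Δrequired reserves = 15% × −$86.5B = −$12.975B.
Δexcess reserves = Δreserves − Δrequired = −$168.5B − (−$12.975B) = -$155.525 billion.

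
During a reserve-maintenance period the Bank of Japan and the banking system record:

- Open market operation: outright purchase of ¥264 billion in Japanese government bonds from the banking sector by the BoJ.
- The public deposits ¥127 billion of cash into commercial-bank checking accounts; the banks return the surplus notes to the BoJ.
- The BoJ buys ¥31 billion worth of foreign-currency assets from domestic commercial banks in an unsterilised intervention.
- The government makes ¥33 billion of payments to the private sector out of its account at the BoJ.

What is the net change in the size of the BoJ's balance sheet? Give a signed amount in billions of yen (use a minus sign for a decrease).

BoJ balance sheet:
  Assets:      Securities +¥264B, Foreign assets +¥31B
  Liabilities: Bank reserves +¥455B, Currency in circulation −¥127B, Government deposits −¥33B
Commercial banking system:
  Assets:      Reserves at CB +¥455B, Securities −¥264B, Foreign assets −¥31B
  Liabilities: Checkable deposits +¥160B
Change in total BoJ assets = +¥295 billion.

+¥295 billion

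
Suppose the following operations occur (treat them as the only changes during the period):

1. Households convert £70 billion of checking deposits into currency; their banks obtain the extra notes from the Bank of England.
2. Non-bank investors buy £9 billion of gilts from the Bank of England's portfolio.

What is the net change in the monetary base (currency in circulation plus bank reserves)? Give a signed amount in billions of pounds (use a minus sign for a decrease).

-£9 billion

Currency withdrawal £70 billion: just a shift between currency and reserves — both are base money → 0.
Asset sale (to non-banks) £9 billion: Bank of England balance sheet contracts → −£9B.
Net: 0 − 9 = -£9 billion.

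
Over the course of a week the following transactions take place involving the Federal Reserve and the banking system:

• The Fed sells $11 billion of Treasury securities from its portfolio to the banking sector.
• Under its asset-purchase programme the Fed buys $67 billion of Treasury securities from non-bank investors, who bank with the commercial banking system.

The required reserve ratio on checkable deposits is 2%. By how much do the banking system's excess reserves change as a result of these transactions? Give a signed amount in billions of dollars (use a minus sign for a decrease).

+$54.66 billion

OMO sale (to banks) $11 billion: reserves −$11B, deposits 0.
Asset purchase (from non-banks) $67 billion: reserves +$67B, deposits +$67B.
Totals: Δreserves = +$56B, Δdeposits = +$67B.
Δrequired reserves = 2% × +$67B = +$1.34B.
Δexcess reserves = Δreserves − Δrequired = +$56B − (+$1.34B) = +$54.66 billion.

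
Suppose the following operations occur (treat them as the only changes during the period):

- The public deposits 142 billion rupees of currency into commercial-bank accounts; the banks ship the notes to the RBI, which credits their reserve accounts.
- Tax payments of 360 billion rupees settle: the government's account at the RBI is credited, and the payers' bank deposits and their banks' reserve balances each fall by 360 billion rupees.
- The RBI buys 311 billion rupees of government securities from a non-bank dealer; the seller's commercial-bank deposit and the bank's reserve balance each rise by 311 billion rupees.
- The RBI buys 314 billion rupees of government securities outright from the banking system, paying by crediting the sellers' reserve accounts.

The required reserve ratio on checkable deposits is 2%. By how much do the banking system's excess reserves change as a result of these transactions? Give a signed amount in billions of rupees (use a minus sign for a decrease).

Currency deposit 142 billion rupees: reserves +142B, deposits +142B.
Government account inflow 360 billion rupees: reserves −360B, deposits −360B.
Asset purchase (from non-banks) 311 billion rupees: reserves +311B, deposits +311B.
OMO purchase (from banks) 314 billion rupees: reserves +314B, deposits 0.
Totals: Δreserves = +407B, Δdeposits = +93B.
Δrequired reserves = 2% × +93B = +1.86B.
Δexcess reserves = Δreserves − Δrequired = +407B − (+1.86B) = +405.14 billion.

+405.14 billion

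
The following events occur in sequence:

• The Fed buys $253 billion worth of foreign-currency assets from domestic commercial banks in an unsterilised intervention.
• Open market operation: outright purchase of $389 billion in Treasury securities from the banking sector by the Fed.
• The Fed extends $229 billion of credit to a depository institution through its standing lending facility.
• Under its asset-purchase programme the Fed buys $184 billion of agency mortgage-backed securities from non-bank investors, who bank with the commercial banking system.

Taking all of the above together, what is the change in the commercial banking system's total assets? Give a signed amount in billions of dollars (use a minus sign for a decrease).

Fed balance sheet:
  Assets:      Securities +$573B, Loans to banks +$229B, Foreign assets +$253B
  Liabilities: Bank reserves +$1055B
Commercial banking system:
  Assets:      Reserves at CB +$1055B, Securities −$389B, Foreign assets −$253B
  Liabilities: Checkable deposits +$184B, Borrowings from CB +$229B
Change in total bank assets = +$413 billion.

+$413 billion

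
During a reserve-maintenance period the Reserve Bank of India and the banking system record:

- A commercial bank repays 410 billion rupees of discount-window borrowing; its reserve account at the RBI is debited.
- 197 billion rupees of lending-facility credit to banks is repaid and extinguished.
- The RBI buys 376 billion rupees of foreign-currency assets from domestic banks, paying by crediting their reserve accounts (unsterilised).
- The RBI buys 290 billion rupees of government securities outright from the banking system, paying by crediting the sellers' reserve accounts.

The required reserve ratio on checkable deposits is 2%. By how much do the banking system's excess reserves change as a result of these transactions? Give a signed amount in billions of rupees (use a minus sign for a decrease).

Discount-window repayment 410 billion rupees: reserves −410B, deposits 0.
Discount-window repayment 197 billion rupees: reserves −197B, deposits 0.
FX purchase 376 billion rupees: reserves +376B, deposits 0.
OMO purchase (from banks) 290 billion rupees: reserves +290B, deposits 0.
Totals: Δreserves = +59B, Δdeposits = 0.
Δrequired reserves = 2% × 0 = 0.
Δexcess reserves = Δreserves − Δrequired = +59B − (0) = +59 billion.

+59 billion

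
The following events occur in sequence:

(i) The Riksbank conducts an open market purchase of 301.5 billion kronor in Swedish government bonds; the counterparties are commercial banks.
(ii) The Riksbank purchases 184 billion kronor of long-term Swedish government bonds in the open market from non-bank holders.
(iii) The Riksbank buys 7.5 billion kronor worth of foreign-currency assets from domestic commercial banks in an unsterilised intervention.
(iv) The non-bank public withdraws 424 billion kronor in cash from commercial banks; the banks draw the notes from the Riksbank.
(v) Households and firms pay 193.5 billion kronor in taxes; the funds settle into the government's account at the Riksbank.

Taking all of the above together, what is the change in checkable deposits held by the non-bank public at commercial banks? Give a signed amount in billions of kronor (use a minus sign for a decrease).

-433.5 billion

Riksbank balance sheet:
  Assets:      Securities +485.5B, Foreign assets +7.5B
  Liabilities: Bank reserves −124.5B, Currency in circulation +424B, Government deposits +193.5B
Commercial banking system:
  Assets:      Reserves at CB −124.5B, Securities −301.5B, Foreign assets −7.5B
  Liabilities: Checkable deposits −433.5B
So the change in checkable deposits held by the non-bank public at commercial banks is -433.5 billion.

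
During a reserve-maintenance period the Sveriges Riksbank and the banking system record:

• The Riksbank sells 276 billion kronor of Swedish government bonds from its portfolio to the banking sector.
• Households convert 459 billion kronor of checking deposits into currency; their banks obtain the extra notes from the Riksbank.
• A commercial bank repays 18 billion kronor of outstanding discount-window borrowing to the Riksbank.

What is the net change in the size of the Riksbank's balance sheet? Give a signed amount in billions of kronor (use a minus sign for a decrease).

-294 billion

OMO sale (to banks) 276 billion kronor: a Riksbank asset is shed → −276B.
Currency withdrawal 459 billion kronor: only the composition of liabilities changes → 0.
Discount-window repayment 18 billion kronor: a Riksbank asset is shed → −18B.
Net: −276 + 0 − 18 = -294 billion.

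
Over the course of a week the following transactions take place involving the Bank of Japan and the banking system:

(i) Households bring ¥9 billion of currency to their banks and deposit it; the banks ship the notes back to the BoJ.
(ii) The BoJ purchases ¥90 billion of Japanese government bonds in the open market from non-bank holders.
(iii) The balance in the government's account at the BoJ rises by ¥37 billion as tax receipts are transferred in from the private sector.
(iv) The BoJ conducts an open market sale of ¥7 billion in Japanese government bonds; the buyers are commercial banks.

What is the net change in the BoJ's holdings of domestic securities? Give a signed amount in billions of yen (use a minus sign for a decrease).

+¥83 billion

Currency deposit ¥9 billion: the BoJ's securities portfolio is untouched → 0.
Asset purchase (from non-banks) ¥90 billion: securities added to the BoJ's portfolio → +¥90B.
Government account inflow ¥37 billion: the BoJ's securities portfolio is untouched → 0.
OMO sale (to banks) ¥7 billion: securities removed from the BoJ's portfolio → −¥7B.
Net: 0 + 90 + 0 − 7 = +¥83 billion.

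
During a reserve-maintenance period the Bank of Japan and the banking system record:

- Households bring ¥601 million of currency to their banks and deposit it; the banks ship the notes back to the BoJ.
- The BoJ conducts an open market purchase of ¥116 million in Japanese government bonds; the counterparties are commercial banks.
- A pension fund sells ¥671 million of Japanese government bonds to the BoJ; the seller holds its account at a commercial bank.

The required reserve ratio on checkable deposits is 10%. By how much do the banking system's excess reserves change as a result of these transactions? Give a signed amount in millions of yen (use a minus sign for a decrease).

+¥1260.8 million

Currency deposit ¥601 million: reserves +¥601M, deposits +¥601M.
OMO purchase (from banks) ¥116 million: reserves +¥116M, deposits 0.
Asset purchase (from non-banks) ¥671 million: reserves +¥671M, deposits +¥671M.
Totals: Δreserves = +¥1388M, Δdeposits = +¥1272M.
Δrequired reserves = 10% × +¥1272M = +¥127.2M.
Δexcess reserves = Δreserves − Δrequired = +¥1388M − (+¥127.2M) = +¥1260.8 million.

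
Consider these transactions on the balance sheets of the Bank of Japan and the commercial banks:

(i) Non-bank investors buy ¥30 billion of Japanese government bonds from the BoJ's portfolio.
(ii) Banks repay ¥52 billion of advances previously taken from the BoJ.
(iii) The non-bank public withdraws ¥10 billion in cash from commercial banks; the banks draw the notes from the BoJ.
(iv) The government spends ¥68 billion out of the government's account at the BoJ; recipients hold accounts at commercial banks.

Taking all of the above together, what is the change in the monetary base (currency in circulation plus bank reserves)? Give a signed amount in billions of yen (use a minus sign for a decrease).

BoJ balance sheet:
  Assets:      Securities −¥30B, Loans to banks −¥52B
  Liabilities: Bank reserves −¥24B, Currency in circulation +¥10B, Government deposits −¥68B
Monetary base = currency + reserves: +¥10B + (−¥24B) = -¥14 billion.

-¥14 billion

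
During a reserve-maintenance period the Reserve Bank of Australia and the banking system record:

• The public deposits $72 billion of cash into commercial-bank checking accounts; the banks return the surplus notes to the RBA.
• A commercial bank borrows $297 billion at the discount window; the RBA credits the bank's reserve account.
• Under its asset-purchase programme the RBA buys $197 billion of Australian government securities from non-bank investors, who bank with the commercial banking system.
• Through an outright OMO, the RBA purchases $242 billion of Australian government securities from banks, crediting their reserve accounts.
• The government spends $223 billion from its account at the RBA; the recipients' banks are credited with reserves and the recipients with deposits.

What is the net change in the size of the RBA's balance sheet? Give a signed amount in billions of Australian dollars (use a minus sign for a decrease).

+$736 billion

RBA balance sheet:
  Assets:      Securities +$439B, Loans to banks +$297B
  Liabilities: Bank reserves +$1031B, Currency in circulation −$72B, Government deposits −$223B
Change in total RBA assets = +$736 billion.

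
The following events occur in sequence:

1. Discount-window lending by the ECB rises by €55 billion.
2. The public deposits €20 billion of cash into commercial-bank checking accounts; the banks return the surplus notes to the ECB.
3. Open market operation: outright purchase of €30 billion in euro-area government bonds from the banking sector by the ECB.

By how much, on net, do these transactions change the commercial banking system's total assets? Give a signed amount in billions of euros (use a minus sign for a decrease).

+€75 billion

ECB balance sheet:
  Assets:      Securities +€30B, Loans to banks +€55B
  Liabilities: Bank reserves +€105B, Currency in circulation −€20B
Commercial banking system:
  Assets:      Reserves at CB +€105B, Securities −€30B
  Liabilities: Checkable deposits +€20B, Borrowings from CB +€55B
Change in total bank assets = +€75 billion.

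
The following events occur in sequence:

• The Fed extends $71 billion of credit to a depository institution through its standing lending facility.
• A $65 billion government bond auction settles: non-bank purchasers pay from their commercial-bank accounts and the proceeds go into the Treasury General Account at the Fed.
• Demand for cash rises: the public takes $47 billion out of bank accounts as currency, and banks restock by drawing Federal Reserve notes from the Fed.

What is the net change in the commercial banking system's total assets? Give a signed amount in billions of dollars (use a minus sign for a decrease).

Discount-window loan $71 billion: bank balance sheets expand → +$71B.
Government account inflow $65 billion: bank balance sheets shrink → −$65B.
Currency withdrawal $47 billion: bank balance sheets shrink → −$47B.
Net: 71 − 65 − 47 = -$41 billion.

-$41 billion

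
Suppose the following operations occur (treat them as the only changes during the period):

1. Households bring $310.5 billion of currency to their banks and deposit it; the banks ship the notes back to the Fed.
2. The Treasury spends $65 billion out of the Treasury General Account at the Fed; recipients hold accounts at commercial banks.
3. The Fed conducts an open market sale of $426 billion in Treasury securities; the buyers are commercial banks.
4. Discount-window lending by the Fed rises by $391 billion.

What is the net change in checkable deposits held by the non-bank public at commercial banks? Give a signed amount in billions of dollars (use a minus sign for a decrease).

Currency deposit $310.5 billion: non-bank counterparties' bank balances rise → +$310.5B.
Government spending $65 billion: non-bank counterparties' bank balances rise → +$65B.
OMO sale (to banks) $426 billion: the counterparty is a bank, so public deposits are unchanged → 0.
Discount-window loan $391 billion: the counterparty is a bank, so public deposits are unchanged → 0.
Net: 310.5 + 65 + 0 + 0 = +$375.5 billion.

+$375.5 billion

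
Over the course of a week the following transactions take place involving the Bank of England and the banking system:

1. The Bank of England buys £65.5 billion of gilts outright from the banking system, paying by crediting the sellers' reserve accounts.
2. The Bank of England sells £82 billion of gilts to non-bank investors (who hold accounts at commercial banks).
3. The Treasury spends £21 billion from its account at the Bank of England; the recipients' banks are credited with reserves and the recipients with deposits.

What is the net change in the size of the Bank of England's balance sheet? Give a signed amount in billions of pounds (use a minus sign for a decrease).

OMO purchase (from banks) £65.5 billion: a Bank of England asset is acquired → +£65.5B.
Asset sale (to non-banks) £82 billion: a Bank of England asset is shed → −£82B.
Government spending £21 billion: only the composition of liabilities changes → 0.
Net: 65.5 − 82 + 0 = -£16.5 billion.

-£16.5 billion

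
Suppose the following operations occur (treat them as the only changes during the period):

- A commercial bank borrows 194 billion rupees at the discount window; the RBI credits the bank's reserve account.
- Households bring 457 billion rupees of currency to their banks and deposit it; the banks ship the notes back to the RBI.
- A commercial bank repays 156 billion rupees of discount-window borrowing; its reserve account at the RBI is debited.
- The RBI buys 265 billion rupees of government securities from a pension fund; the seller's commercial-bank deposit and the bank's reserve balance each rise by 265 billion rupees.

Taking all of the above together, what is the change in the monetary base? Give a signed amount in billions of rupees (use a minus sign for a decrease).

+303 billion

RBI balance sheet:
  Assets:      Securities +265B, Loans to banks +38B
  Liabilities: Bank reserves +760B, Currency in circulation −457B
Monetary base = currency + reserves: −457B + (+760B) = +303 billion.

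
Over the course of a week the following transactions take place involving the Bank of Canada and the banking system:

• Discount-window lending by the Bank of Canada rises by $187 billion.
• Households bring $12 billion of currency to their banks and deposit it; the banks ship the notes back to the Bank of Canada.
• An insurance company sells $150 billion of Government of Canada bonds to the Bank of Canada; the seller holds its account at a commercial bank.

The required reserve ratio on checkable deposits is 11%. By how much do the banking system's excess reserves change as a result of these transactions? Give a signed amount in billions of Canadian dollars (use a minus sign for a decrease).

+$331.18 billion

Discount-window loan $187 billion: reserves +$187B, deposits 0.
Currency deposit $12 billion: reserves +$12B, deposits +$12B.
Asset purchase (from non-banks) $150 billion: reserves +$150B, deposits +$150B.
Totals: Δreserves = +$349B, Δdeposits = +$162B.
Δrequired reserves = 11% × +$162B = +$17.82B.
Δexcess reserves = Δreserves − Δrequired = +$349B − (+$17.82B) = +$331.18 billion.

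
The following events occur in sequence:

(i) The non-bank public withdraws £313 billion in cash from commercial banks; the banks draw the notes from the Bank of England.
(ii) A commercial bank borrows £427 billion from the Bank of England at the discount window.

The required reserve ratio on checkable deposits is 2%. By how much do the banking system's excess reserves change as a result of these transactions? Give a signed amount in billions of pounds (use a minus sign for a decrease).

Currency withdrawal £313 billion: reserves −£313B, deposits −£313B.
Discount-window loan £427 billion: reserves +£427B, deposits 0.
Totals: Δreserves = +£114B, Δdeposits = −£313B.
Δrequired reserves = 2% × −£313B = −£6.26B.
Δexcess reserves = Δreserves − Δrequired = +£114B − (−£6.26B) = +£120.26 billion.

+£120.26 billion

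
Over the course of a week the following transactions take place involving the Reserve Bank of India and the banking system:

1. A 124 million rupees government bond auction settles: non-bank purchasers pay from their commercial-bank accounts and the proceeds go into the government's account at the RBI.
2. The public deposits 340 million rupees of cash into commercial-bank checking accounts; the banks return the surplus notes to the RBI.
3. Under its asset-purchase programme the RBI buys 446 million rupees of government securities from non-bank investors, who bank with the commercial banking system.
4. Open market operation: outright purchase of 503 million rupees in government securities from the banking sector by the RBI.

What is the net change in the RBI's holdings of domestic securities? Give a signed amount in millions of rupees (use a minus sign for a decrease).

RBI balance sheet:
  Assets:      Securities +949M
  Liabilities: Bank reserves +1165M, Currency in circulation −340M, Government deposits +124M
So the change in the RBI's holdings of domestic securities is +949 million.

+949 million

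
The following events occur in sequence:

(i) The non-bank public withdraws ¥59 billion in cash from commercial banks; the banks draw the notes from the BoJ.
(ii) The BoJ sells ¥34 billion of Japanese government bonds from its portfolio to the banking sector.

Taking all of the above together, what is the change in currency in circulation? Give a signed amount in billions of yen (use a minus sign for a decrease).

+¥59 billion

Currency withdrawal ¥59 billion: notes leave the central bank → +¥59B.
OMO sale (to banks) ¥34 billion: no currency enters or leaves circulation → 0.
Net: 59 + 0 = +¥59 billion.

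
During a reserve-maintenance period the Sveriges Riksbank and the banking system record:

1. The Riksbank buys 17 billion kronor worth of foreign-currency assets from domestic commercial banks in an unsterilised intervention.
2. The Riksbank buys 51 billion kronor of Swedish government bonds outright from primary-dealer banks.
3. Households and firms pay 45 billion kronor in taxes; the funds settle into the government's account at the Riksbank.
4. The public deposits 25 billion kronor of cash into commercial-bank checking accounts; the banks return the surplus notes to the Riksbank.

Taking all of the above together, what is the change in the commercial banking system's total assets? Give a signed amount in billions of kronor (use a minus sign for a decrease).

FX purchase 17 billion kronor: just an asset swap on bank balance sheets → 0.
OMO purchase (from banks) 51 billion kronor: just an asset swap on bank balance sheets → 0.
Government account inflow 45 billion kronor: bank balance sheets shrink → −45B.
Currency deposit 25 billion kronor: bank balance sheets expand → +25B.
Net: 0 + 0 − 45 + 25 = -20 billion.

-20 billion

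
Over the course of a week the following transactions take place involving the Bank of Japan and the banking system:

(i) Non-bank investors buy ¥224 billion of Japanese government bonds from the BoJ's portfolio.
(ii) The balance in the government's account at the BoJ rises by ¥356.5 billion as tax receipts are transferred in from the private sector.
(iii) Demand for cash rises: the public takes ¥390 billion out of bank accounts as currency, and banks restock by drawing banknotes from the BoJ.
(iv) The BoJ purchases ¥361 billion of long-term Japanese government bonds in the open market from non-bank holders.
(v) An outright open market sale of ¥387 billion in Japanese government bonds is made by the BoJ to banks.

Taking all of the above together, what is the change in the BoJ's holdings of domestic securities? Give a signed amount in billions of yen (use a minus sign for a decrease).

-¥250 billion

BoJ balance sheet:
  Assets:      Securities −¥250B
  Liabilities: Bank reserves −¥996.5B, Currency in circulation +¥390B, Government deposits +¥356.5B
Commercial banking system:
  Assets:      Reserves at CB −¥996.5B, Securities +¥387B
  Liabilities: Checkable deposits −¥609.5B
So the change in the BoJ's holdings of domestic securities is -¥250 billion.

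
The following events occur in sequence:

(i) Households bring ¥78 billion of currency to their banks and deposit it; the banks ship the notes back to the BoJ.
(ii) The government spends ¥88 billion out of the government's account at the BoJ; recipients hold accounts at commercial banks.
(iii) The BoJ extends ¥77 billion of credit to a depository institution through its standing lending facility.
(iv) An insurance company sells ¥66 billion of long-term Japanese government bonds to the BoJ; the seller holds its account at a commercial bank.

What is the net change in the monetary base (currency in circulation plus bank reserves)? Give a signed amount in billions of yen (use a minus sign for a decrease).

BoJ balance sheet:
  Assets:      Securities +¥66B, Loans to banks +¥77B
  Liabilities: Bank reserves +¥309B, Currency in circulation −¥78B, Government deposits −¥88B
Commercial banking system:
  Assets:      Reserves at CB +¥309B
  Liabilities: Checkable deposits +¥232B, Borrowings from CB +¥77B
Monetary base = currency + reserves: −¥78B + (+¥309B) = +¥231 billion.

+¥231 billion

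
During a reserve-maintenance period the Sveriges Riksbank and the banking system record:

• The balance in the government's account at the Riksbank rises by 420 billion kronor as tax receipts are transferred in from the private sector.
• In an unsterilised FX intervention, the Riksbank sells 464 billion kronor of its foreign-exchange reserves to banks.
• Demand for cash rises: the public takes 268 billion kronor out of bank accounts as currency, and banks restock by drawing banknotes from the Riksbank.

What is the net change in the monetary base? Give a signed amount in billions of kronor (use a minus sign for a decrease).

-884 billion

Government account inflow 420 billion kronor: reserves shift to a non-base liability → −420B.
FX sale 464 billion kronor: Riksbank balance sheet contracts → −464B.
Currency withdrawal 268 billion kronor: just a shift between currency and reserves — both are base money → 0.
Net: −420 − 464 + 0 = -884 billion.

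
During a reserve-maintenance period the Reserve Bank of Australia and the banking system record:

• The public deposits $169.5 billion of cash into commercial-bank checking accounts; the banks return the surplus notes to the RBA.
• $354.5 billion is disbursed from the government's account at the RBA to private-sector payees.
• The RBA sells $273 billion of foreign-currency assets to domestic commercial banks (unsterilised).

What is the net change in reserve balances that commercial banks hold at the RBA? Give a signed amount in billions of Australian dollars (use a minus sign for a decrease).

Currency deposit $169.5 billion: returned notes are swapped for reserve credit → +$169.5B.
Government spending $354.5 billion: government payments flow into bank reserve accounts → +$354.5B.
FX sale $273 billion: the buying banks pay out of their reserve balances → −$273B.
Net: 169.5 + 354.5 − 273 = +$251 billion.

+$251 billion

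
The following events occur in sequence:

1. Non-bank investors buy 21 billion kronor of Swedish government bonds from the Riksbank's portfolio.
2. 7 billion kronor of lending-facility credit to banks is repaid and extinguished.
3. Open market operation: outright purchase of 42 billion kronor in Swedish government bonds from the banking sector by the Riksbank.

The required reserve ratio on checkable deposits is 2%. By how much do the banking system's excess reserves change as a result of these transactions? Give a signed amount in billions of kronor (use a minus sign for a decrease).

+14.42 billion

Asset sale (to non-banks) 21 billion kronor: reserves −21B, deposits −21B.
Discount-window repayment 7 billion kronor: reserves −7B, deposits 0.
OMO purchase (from banks) 42 billion kronor: reserves +42B, deposits 0.
Totals: Δreserves = +14B, Δdeposits = −21B.
Δrequired reserves = 2% × −21B = −0.42B.
Δexcess reserves = Δreserves − Δrequired = +14B − (−0.42B) = +14.42 billion.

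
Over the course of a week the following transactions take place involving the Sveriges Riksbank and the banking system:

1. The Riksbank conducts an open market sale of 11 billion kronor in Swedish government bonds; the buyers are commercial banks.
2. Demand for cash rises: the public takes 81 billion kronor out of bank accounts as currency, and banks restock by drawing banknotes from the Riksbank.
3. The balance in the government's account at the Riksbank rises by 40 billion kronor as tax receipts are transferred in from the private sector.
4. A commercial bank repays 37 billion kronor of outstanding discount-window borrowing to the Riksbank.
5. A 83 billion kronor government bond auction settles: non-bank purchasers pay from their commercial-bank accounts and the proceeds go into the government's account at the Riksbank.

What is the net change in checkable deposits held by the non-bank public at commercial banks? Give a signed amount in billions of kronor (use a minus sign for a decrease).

OMO sale (to banks) 11 billion kronor: the counterparty is a bank, so public deposits are unchanged → 0.
Currency withdrawal 81 billion kronor: non-bank counterparties' bank balances fall → −81B.
Government account inflow 40 billion kronor: non-bank counterparties' bank balances fall → −40B.
Discount-window repayment 37 billion kronor: the counterparty is a bank, so public deposits are unchanged → 0.
Government account inflow 83 billion kronor: non-bank counterparties' bank balances fall → −83B.
Net: 0 − 81 − 40 + 0 − 83 = -204 billion.

-204 billion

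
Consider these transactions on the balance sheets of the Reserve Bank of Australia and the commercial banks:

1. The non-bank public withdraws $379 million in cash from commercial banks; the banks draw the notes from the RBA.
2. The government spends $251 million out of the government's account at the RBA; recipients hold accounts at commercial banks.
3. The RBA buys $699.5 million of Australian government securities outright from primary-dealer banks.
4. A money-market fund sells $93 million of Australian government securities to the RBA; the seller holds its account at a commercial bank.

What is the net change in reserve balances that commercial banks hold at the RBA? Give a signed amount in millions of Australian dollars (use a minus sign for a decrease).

+$664.5 million

Currency withdrawal $379 million: banks swap reserves for currency → −$379M.
Government spending $251 million: government payments flow into bank reserve accounts → +$251M.
OMO purchase (from banks) $699.5 million: the RBA pays by crediting reserve accounts → +$699.5M.
Asset purchase (from non-banks) $93 million: the RBA pays by crediting reserve accounts → +$93M.
Net: −379 + 251 + 699.5 + 93 = +$664.5 million.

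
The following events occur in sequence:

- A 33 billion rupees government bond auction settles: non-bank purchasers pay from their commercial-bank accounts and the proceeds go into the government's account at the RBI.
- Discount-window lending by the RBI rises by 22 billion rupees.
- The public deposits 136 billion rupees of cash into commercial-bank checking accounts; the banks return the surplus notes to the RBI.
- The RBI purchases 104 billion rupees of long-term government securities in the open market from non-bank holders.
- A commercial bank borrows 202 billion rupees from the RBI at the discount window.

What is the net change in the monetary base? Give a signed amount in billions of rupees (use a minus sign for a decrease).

RBI balance sheet:
  Assets:      Securities +104B, Loans to banks +224B
  Liabilities: Bank reserves +431B, Currency in circulation −136B, Government deposits +33B
Commercial banking system:
  Assets:      Reserves at CB +431B
  Liabilities: Checkable deposits +207B, Borrowings from CB +224B
Monetary base = currency + reserves: −136B + (+431B) = +295 billion.

+295 billion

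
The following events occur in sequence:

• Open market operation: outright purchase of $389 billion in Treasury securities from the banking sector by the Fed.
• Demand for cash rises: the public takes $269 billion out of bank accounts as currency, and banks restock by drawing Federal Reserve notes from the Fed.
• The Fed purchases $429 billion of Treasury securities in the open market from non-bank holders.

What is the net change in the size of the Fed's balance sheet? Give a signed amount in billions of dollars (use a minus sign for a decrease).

+$818 billion

Fed balance sheet:
  Assets:      Securities +$818B
  Liabilities: Bank reserves +$549B, Currency in circulation +$269B
Change in total Fed assets = +$818 billion.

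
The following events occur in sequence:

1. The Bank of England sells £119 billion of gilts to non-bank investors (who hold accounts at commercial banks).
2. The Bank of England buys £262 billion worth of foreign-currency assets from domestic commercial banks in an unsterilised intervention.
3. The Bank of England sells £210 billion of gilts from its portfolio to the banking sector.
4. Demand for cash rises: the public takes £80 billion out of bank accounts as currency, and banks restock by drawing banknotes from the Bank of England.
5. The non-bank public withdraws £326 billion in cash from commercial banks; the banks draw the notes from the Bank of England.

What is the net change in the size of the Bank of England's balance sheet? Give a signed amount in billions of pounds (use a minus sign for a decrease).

Asset sale (to non-banks) £119 billion: a Bank of England asset is shed → −£119B.
FX purchase £262 billion: a Bank of England asset is acquired → +£262B.
OMO sale (to banks) £210 billion: a Bank of England asset is shed → −£210B.
Currency withdrawal £80 billion: only the composition of liabilities changes → 0.
Currency withdrawal £326 billion: only the composition of liabilities changes → 0.
Net: −119 + 262 − 210 + 0 + 0 = -£67 billion.

-£67 billion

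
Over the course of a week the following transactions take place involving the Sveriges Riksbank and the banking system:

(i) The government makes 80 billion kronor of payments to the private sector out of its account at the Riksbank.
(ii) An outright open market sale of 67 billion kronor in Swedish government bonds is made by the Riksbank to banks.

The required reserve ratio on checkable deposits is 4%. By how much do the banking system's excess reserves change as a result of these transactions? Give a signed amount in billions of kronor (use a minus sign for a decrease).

Government spending 80 billion kronor: reserves +80B, deposits +80B.
OMO sale (to banks) 67 billion kronor: reserves −67B, deposits 0.
Totals: Δreserves = +13B, Δdeposits = +80B.
Δrequired reserves = 4% × +80B = +3.2B.
Δexcess reserves = Δreserves − Δrequired = +13B − (+3.2B) = +9.8 billion.

+9.8 billion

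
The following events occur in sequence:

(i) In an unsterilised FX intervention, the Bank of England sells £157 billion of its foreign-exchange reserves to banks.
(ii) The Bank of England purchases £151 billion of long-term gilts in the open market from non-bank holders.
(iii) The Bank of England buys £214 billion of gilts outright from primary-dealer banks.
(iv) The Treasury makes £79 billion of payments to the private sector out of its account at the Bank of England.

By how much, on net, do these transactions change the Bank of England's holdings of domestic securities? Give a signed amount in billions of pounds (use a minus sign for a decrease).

+£365 billion

FX sale £157 billion: the Bank of England's securities portfolio is untouched → 0.
Asset purchase (from non-banks) £151 billion: securities added to the Bank of England's portfolio → +£151B.
OMO purchase (from banks) £214 billion: securities added to the Bank of England's portfolio → +£214B.
Government spending £79 billion: the Bank of England's securities portfolio is untouched → 0.
Net: 0 + 151 + 214 + 0 = +£365 billion.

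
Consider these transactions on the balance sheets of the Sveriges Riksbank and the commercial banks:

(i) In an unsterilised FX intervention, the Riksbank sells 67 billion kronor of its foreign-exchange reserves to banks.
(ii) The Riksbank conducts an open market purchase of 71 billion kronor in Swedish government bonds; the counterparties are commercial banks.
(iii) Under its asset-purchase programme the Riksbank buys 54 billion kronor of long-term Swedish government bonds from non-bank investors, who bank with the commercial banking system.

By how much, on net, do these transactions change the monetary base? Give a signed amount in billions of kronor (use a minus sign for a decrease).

FX sale 67 billion kronor: Riksbank balance sheet contracts → −67B.
OMO purchase (from banks) 71 billion kronor: Riksbank balance sheet expands → +71B.
Asset purchase (from non-banks) 54 billion kronor: Riksbank balance sheet expands → +54B.
Net: −67 + 71 + 54 = +58 billion.

+58 billion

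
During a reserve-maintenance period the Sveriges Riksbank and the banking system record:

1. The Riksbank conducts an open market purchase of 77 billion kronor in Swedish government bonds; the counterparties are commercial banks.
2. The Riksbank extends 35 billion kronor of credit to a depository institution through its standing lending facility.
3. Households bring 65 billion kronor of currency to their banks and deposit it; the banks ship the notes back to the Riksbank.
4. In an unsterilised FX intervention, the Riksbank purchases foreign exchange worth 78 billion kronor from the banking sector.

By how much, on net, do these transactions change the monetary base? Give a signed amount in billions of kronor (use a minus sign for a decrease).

+190 billion

Riksbank balance sheet:
  Assets:      Securities +77B, Loans to banks +35B, Foreign assets +78B
  Liabilities: Bank reserves +255B, Currency in circulation −65B
Monetary base = currency + reserves: −65B + (+255B) = +190 billion.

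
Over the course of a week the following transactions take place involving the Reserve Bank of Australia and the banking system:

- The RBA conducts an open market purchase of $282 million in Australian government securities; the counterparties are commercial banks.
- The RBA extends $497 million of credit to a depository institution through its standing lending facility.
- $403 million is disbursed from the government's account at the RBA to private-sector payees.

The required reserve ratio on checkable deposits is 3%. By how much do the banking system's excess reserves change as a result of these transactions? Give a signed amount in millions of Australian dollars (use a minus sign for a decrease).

+$1169.91 million

OMO purchase (from banks) $282 million: reserves +$282M, deposits 0.
Discount-window loan $497 million: reserves +$497M, deposits 0.
Government spending $403 million: reserves +$403M, deposits +$403M.
Totals: Δreserves = +$1182M, Δdeposits = +$403M.
Δrequired reserves = 3% × +$403M = +$12.09M.
Δexcess reserves = Δreserves − Δrequired = +$1182M − (+$12.09M) = +$1169.91 million.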